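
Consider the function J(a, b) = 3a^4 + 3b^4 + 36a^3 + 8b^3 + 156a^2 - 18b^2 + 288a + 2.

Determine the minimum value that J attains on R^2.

J(a,b) separates as P(a) + Q(b) + 2, so its minimum is min P + min Q + 2.
P'(a) = 12(a + 2)(a + 3)(a + 4) vanishes at a ∈ {-4, -3, -2}; Q'(b) = 12b(b - 1)(b + 3) vanishes at b ∈ {-3, 0, 1}.
Local minima of P (where P''>0): P(-4)=-192, P(-2)=-192. Local minima of Q: Q(-3)=-135, Q(1)=-7.
So the global minimum of J is P(-4) + Q(-3) + 2 = -192 − 135 + 2 = -325, attained at (-4, -3).

-325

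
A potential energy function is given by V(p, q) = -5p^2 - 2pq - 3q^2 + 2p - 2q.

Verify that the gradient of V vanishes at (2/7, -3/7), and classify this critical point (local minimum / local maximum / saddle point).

local maximum

∇V = (-10p - 2q + 2, -2p - 6q - 2); substituting (2/7, -3/7) gives ∇V = (0, 0), so (2/7, -3/7) is indeed a critical point.
The Hessian of V is constant: H = [[-10, -2], [-2, -6]].
det(H) = (-10)·(-6) − (-2)² = 56.
det(H) > 0 and tr(H) = -16 < 0, so H is negative definite and the point is a local maximum.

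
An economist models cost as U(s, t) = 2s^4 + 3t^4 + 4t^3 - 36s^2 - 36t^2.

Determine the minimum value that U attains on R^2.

U(s,t) separates as P(s) + Q(t), so its minimum is min P + min Q.
P'(s) = 8s(s - 3)(s + 3) vanishes at s ∈ {-3, 0, 3}; Q'(t) = 12t(t - 2)(t + 3) vanishes at t ∈ {-3, 0, 2}.
Local minima of P (where P''>0): P(-3)=-162, P(3)=-162. Local minima of Q: Q(-3)=-189, Q(2)=-64.
So the global minimum of U is P(-3) + Q(-3) = -162 − 189 = -351, attained at (-3, -3).

-351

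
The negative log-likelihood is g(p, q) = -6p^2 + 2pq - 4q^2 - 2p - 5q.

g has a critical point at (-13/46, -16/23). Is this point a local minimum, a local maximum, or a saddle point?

local maximum

The Hessian of g is constant: H = [[-12, 2], [2, -8]].
det(H) = (-12)·(-8) − 2² = 92.
det(H) > 0 and tr(H) = -20 < 0, so H is negative definite and the point is a local maximum.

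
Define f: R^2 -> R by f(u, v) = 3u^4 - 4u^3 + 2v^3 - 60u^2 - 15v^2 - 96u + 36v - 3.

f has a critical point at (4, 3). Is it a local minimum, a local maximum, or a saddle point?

The mixed partial ∂²f/∂u∂v is 0, so the Hessian at any point is diag(f_uu, f_vv) = diag(12(3u^2 - 2u - 10), 6(2v - 5)).
At (4, 3): H = diag(360, 6).
Both eigenvalues are positive, so H is positive definite: a local minimum.

local minimum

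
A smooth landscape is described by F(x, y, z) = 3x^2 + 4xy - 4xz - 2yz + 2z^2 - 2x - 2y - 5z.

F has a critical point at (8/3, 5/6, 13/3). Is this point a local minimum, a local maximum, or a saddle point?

The Hessian is constant: H = [[6, 4, -4], [4, 0, -2], [-4, -2, 4]].
Leading principal minors: Δ₁ = 6, Δ₂ = -16, Δ₃ = -24.
The minors fit neither the all-positive nor the alternating-sign pattern, so H is indefinite: a saddle point.

saddle point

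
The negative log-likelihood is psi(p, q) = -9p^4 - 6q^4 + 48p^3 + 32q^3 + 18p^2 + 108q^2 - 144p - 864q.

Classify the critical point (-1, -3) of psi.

local maximum

The mixed partial ∂²psi/∂p∂q is 0, so the Hessian at any point is diag(psi_pp, psi_qq) = diag(36(-3p^2 + 8p + 1), 24(-3q^2 + 8q + 9)).
At (-1, -3): H = diag(-360, -1008).
Both eigenvalues are negative, so H is negative definite: a local maximum.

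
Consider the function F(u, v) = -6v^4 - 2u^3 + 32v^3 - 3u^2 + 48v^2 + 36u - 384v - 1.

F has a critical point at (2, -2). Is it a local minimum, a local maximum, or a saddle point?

The mixed partial ∂²F/∂u∂v is 0, so the Hessian at any point is diag(F_uu, F_vv) = diag(-6(2u + 1), 24(-3v^2 + 8v + 4)).
At (2, -2): H = diag(-30, -576).
Both eigenvalues are negative, so H is negative definite: a local maximum.

local maximum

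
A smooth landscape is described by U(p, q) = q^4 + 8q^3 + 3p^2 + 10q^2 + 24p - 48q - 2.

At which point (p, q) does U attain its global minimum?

U(p,q) separates as A(p) + B(q) − 2, so its minimum is min A + min B − 2.
A'(p) = 6p + 24 vanishes at p ∈ {-4}; B'(q) = 4(q - 1)(q + 3)(q + 4) vanishes at q ∈ {-4, -3, 1}.
Local minima of A (where A''>0): A(-4)=-48. Local minima of B: B(-4)=96, B(1)=-29.
So the global minimum of U is A(-4) + B(1) − 2 = -48 − 29 − 2 = -79, attained at (-4, 1).

(-4, 1)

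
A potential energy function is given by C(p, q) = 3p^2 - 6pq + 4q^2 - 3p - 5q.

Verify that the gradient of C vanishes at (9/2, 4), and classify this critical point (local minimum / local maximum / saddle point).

∇C = (6p - 6q - 3, -6p + 8q - 5); substituting (9/2, 4) gives ∇C = (0, 0), so (9/2, 4) is indeed a critical point.
The Hessian of C is constant: H = [[6, -6], [-6, 8]].
det(H) = 6·8 − (-6)² = 12.
det(H) > 0 and tr(H) = 14 > 0, so H is positive definite and the point is a local minimum.

local minimum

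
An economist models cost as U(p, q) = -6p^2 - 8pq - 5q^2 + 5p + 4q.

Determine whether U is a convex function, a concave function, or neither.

U is quadratic, so its Hessian is the constant matrix H = [[-12, -8], [-8, -10]].
det(H) = 56, tr(H) = -22.
det(H) > 0 and tr(H) < 0, so H is negative definite everywhere: concave.

concave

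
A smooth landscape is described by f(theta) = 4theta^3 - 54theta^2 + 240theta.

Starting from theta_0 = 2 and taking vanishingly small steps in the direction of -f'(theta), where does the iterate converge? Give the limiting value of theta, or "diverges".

diverges

f'(theta) = 12(theta - 5)(theta - 4), so f'(2) = 72.
Gradient descent moves in the -f' direction, i.e. theta is decreasing.
There is no critical point below theta=2, and f' keeps the same sign, so the iterate runs off to −∞.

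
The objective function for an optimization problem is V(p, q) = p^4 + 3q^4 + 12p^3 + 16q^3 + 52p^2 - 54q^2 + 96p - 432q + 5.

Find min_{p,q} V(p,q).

-1166

V(p,q) separates as A(p) + B(q) + 5, so its minimum is min A + min B + 5.
A'(p) = 4(p + 2)(p + 3)(p + 4) vanishes at p ∈ {-4, -3, -2}; B'(q) = 12(q - 3)(q + 3)(q + 4) vanishes at q ∈ {-4, -3, 3}.
Local minima of A (where A''>0): A(-4)=-64, A(-2)=-64. Local minima of B: B(-4)=608, B(3)=-1107.
So the global minimum of V is A(-4) + B(3) + 5 = -64 − 1107 + 5 = -1166, attained at (-4, 3).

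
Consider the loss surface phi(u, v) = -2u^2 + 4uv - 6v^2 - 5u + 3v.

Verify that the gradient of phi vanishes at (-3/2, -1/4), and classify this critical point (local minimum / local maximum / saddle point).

local maximum

∇phi = (-4u + 4v - 5, 4u - 12v + 3); substituting (-3/2, -1/4) gives ∇phi = (0, 0), so (-3/2, -1/4) is indeed a critical point.
The Hessian of phi is constant: H = [[-4, 4], [4, -12]].
det(H) = (-4)·(-12) − 4² = 32.
det(H) > 0 and tr(H) = -16 < 0, so H is negative definite and the point is a local maximum.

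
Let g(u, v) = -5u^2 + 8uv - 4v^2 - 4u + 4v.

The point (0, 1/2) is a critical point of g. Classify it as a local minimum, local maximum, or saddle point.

local maximum

The Hessian of g is constant: H = [[-10, 8], [8, -8]].
det(H) = (-10)·(-8) − 8² = 16.
det(H) > 0 and tr(H) = -18 < 0, so H is negative definite and the point is a local maximum.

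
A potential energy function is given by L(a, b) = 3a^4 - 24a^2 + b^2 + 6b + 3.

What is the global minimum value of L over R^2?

L(a,b) separates as P(a) + Q(b) + 3, so its minimum is min P + min Q + 3.
P'(a) = 12a(a - 2)(a + 2) vanishes at a ∈ {-2, 0, 2}; Q'(b) = 2b + 6 vanishes at b ∈ {-3}.
Local minima of P (where P''>0): P(-2)=-48, P(2)=-48. Local minima of Q: Q(-3)=-9.
So the global minimum of L is P(-2) + Q(-3) + 3 = -48 − 9 + 3 = -54, attained at (-2, -3).

-54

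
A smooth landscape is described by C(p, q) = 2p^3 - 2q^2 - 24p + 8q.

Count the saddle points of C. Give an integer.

C separates as a function of p plus a function of q, so ∇C=0 decouples.
∂C/∂p = 6(p - 2)(p + 2) = 0 at p ∈ {-2, 2}; ∂C/∂q = -4(q - 2) = 0 at q ∈ {2}.
The Hessian is diagonal: diag(C_pp, C_qq). Second derivatives: C_pp(-2)=-24, C_pp(2)=24; C_qq(2)=-4.
Saddle points occur where the two diagonal entries have opposite signs: (2, 2). Count: 1.

1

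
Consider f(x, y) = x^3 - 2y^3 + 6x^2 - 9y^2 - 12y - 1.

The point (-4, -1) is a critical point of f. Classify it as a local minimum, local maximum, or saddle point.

local maximum

The mixed partial ∂²f/∂x∂y is 0, so the Hessian at any point is diag(f_xx, f_yy) = diag(6(x + 2), -6(2y + 3)).
At (-4, -1): H = diag(-12, -6).
Both eigenvalues are negative, so H is negative definite: a local maximum.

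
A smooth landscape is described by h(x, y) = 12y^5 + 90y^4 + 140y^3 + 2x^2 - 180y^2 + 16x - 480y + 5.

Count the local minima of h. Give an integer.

2

h separates as a function of x plus a function of y, so ∇h=0 decouples.
∂h/∂x = 4(x + 4) = 0 at x ∈ {-4}; ∂h/∂y = 60(y - 1)(y + 1)(y + 2)(y + 4) = 0 at y ∈ {-4, -2, -1, 1}.
The Hessian is diagonal: diag(h_xx, h_yy). Second derivatives: h_xx(-4)=4; h_yy(-4)=-1800, h_yy(-2)=360, h_yy(-1)=-360, h_yy(1)=1800.
Local minima occur where both diagonal entries positive: (-4, -2), (-4, 1). Count: 2.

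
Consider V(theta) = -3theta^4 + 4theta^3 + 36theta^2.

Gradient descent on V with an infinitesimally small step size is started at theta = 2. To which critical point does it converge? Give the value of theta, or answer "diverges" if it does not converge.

V'(theta) = -12theta(theta - 3)(theta + 2), so V'(2) = 96.
Gradient descent moves in the -V' direction, i.e. theta is decreasing.
The nearest critical point in that direction is theta = 0, where V'' = 72 > 0 (a local minimum). The iterate converges there.

0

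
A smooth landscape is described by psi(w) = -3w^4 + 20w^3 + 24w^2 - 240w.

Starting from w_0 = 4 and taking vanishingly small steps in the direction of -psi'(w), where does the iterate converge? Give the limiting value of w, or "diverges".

psi'(w) = -12(w - 5)(w - 2)(w + 2), so psi'(4) = 144.
Gradient descent moves in the -psi' direction, i.e. w is decreasing.
The nearest critical point in that direction is w = 2, where psi'' = 144 > 0 (a local minimum). The iterate converges there.

2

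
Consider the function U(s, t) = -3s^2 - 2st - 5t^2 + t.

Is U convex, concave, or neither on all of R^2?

concave

U is quadratic, so its Hessian is the constant matrix H = [[-6, -2], [-2, -10]].
det(H) = 56, tr(H) = -16.
det(H) > 0 and tr(H) < 0, so H is negative definite everywhere: concave.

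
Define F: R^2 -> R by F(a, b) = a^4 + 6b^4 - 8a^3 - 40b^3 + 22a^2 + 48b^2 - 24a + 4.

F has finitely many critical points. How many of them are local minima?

4

F separates as a function of a plus a function of b, so ∇F=0 decouples.
∂F/∂a = 4(a - 3)(a - 2)(a - 1) = 0 at a ∈ {1, 2, 3}; ∂F/∂b = 24b(b - 4)(b - 1) = 0 at b ∈ {0, 1, 4}.
The Hessian is diagonal: diag(F_aa, F_bb). Second derivatives: F_aa(1)=8, F_aa(2)=-4, F_aa(3)=8; F_bb(0)=96, F_bb(1)=-72, F_bb(4)=288.
Local minima occur where both diagonal entries positive: (1, 0), (1, 4), (3, 0), (3, 4). Count: 4.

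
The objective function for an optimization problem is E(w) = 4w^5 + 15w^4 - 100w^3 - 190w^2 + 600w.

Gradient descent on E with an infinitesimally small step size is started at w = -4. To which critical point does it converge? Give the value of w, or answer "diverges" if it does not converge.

E'(w) = 20(w - 3)(w - 1)(w + 2)(w + 5), so E'(-4) = -1400.
Gradient descent moves in the -E' direction, i.e. w is increasing.
The nearest critical point in that direction is w = -2, where E'' = 900 > 0 (a local minimum). The iterate converges there.

-2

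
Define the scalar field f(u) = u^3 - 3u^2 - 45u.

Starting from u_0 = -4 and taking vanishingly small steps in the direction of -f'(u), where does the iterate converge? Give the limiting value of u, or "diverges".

diverges

f'(u) = 3(u - 5)(u + 3), so f'(-4) = 27.
Gradient descent moves in the -f' direction, i.e. u is decreasing.
There is no critical point below u=-4, and f' keeps the same sign, so the iterate runs off to −∞.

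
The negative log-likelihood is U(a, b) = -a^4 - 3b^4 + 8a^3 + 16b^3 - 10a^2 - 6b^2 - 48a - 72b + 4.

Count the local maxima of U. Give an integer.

4

U separates as a function of a plus a function of b, so ∇U=0 decouples.
∂U/∂a = -4(a - 4)(a - 3)(a + 1) = 0 at a ∈ {-1, 3, 4}; ∂U/∂b = -12(b - 3)(b - 2)(b + 1) = 0 at b ∈ {-1, 2, 3}.
The Hessian is diagonal: diag(U_aa, U_bb). Second derivatives: U_aa(-1)=-80, U_aa(3)=16, U_aa(4)=-20; U_bb(-1)=-144, U_bb(2)=36, U_bb(3)=-48.
Local maxima occur where both diagonal entries negative: (-1, -1), (-1, 3), (4, -1), (4, 3). Count: 4.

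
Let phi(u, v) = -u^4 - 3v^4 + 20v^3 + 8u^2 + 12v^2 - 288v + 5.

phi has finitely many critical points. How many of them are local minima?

phi separates as a function of u plus a function of v, so ∇phi=0 decouples.
∂phi/∂u = -4u(u - 2)(u + 2) = 0 at u ∈ {-2, 0, 2}; ∂phi/∂v = -12(v - 4)(v - 3)(v + 2) = 0 at v ∈ {-2, 3, 4}.
The Hessian is diagonal: diag(phi_uu, phi_vv). Second derivatives: phi_uu(-2)=-32, phi_uu(0)=16, phi_uu(2)=-32; phi_vv(-2)=-360, phi_vv(3)=60, phi_vv(4)=-72.
Local minima occur where both diagonal entries positive: (0, 3). Count: 1.

1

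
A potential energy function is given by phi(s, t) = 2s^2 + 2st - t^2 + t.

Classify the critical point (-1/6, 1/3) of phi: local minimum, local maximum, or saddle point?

The Hessian of phi is constant: H = [[4, 2], [2, -2]].
det(H) = 4·(-2) − 2² = -12.
Since det(H) < 0, H is indefinite and the critical point is a saddle point.

saddle point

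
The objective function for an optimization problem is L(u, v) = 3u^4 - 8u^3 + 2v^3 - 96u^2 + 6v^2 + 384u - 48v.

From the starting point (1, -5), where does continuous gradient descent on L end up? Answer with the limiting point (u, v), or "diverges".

diverges

L is separable, so gradient descent decouples: u follows -∂L/∂u, v follows -∂L/∂v.
∂L/∂u = 12(u - 4)(u - 2)(u + 4); at u=1 this is 180, so u decreases.
∂L/∂v = 6(v - 2)(v + 4); at v=-5 this is 42, so v decreases.
The v-coordinate has no critical point in that direction and runs off to infinity.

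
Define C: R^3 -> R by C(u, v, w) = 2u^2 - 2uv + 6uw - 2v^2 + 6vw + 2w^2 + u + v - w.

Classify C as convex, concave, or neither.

neither

C is quadratic, so its Hessian is the constant matrix H = [[4, -2, 6], [-2, -4, 6], [6, 6, 4]].
Leading principal minors: 4, -20, -224.
Neither pattern holds ⇒ H is indefinite ⇒ neither convex nor concave.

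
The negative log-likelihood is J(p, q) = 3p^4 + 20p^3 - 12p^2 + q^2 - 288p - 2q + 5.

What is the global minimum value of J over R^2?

-412

J(p,q) separates as A(p) + B(q) + 5, so its minimum is min A + min B + 5.
A'(p) = 12(p - 2)(p + 3)(p + 4) vanishes at p ∈ {-4, -3, 2}; B'(q) = 2q - 2 vanishes at q ∈ {1}.
Local minima of A (where A''>0): A(-4)=448, A(2)=-416. Local minima of B: B(1)=-1.
So the global minimum of J is A(2) + B(1) + 5 = -416 − 1 + 5 = -412, attained at (2, 1).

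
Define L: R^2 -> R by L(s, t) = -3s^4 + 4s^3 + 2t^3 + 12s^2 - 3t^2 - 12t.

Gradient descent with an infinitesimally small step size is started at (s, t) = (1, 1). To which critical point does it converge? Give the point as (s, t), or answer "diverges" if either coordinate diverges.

L is separable, so gradient descent decouples: s follows -∂L/∂s, t follows -∂L/∂t.
∂L/∂s = -12s(s - 2)(s + 1); at s=1 this is 24, so s decreases.
∂L/∂t = 6(t - 2)(t + 1); at t=1 this is -12, so t increases.
s converges to its nearest critical value 0 (a local min of the s-part); t converges to 2. The iterate converges to (0, 2).

(0, 2)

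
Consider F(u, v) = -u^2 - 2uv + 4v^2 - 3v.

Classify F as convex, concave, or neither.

neither

F is quadratic, so its Hessian is the constant matrix H = [[-2, -2], [-2, 8]].
det(H) = -20, tr(H) = 6.
det(H) < 0, so H is indefinite: neither convex nor concave.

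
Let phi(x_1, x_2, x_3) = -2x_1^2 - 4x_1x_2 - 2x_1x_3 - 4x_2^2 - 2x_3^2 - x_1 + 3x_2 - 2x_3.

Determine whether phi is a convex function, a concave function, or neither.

concave

phi is quadratic, so its Hessian is the constant matrix H = [[-4, -4, -2], [-4, -8, 0], [-2, 0, -4]].
Leading principal minors: -4, 16, -32.
Signs alternate −, +, − ⇒ H ≺ 0 ⇒ concave.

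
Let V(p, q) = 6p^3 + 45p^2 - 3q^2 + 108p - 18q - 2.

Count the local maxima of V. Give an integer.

1

V separates as a function of p plus a function of q, so ∇V=0 decouples.
∂V/∂p = 18(p + 2)(p + 3) = 0 at p ∈ {-3, -2}; ∂V/∂q = -6(q + 3) = 0 at q ∈ {-3}.
The Hessian is diagonal: diag(V_pp, V_qq). Second derivatives: V_pp(-3)=-18, V_pp(-2)=18; V_qq(-3)=-6.
Local maxima occur where both diagonal entries negative: (-3, -3). Count: 1.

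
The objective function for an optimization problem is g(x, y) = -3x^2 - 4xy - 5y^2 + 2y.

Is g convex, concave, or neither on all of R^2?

concave

g is quadratic, so its Hessian is the constant matrix H = [[-6, -4], [-4, -10]].
det(H) = 44, tr(H) = -16.
det(H) > 0 and tr(H) < 0, so H is negative definite everywhere: concave.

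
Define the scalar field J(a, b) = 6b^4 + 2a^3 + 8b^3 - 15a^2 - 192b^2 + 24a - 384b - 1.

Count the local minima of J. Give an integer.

2

J separates as a function of a plus a function of b, so ∇J=0 decouples.
∂J/∂a = 6(a - 4)(a - 1) = 0 at a ∈ {1, 4}; ∂J/∂b = 24(b - 4)(b + 1)(b + 4) = 0 at b ∈ {-4, -1, 4}.
The Hessian is diagonal: diag(J_aa, J_bb). Second derivatives: J_aa(1)=-18, J_aa(4)=18; J_bb(-4)=576, J_bb(-1)=-360, J_bb(4)=960.
Local minima occur where both diagonal entries positive: (4, -4), (4, 4). Count: 2.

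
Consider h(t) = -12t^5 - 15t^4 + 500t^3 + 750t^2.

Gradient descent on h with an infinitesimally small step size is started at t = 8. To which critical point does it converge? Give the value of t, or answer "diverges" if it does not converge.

diverges

h'(t) = -60t(t - 5)(t + 1)(t + 5), so h'(8) = -168480.
Gradient descent moves in the -h' direction, i.e. t is increasing.
There is no critical point above t=8, and h' keeps the same sign, so the iterate runs off to +∞.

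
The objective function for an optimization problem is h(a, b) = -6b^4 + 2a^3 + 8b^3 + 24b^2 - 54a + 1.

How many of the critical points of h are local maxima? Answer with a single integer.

h separates as a function of a plus a function of b, so ∇h=0 decouples.
∂h/∂a = 6(a - 3)(a + 3) = 0 at a ∈ {-3, 3}; ∂h/∂b = -24b(b - 2)(b + 1) = 0 at b ∈ {-1, 0, 2}.
The Hessian is diagonal: diag(h_aa, h_bb). Second derivatives: h_aa(-3)=-36, h_aa(3)=36; h_bb(-1)=-72, h_bb(0)=48, h_bb(2)=-144.
Local maxima occur where both diagonal entries negative: (-3, -1), (-3, 2). Count: 2.

2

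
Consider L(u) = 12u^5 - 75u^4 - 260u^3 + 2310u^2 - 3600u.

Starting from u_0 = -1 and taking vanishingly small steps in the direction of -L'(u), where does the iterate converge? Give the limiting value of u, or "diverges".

L'(u) = 60(u - 5)(u - 3)(u - 1)(u + 4), so L'(-1) = -8640.
Gradient descent moves in the -L' direction, i.e. u is increasing.
The nearest critical point in that direction is u = 1, where L'' = 2400 > 0 (a local minimum). The iterate converges there.

1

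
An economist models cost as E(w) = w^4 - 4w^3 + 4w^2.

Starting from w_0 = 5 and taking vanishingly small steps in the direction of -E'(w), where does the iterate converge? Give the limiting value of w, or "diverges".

2

E'(w) = 4w(w - 2)(w - 1), so E'(5) = 240.
Gradient descent moves in the -E' direction, i.e. w is decreasing.
The nearest critical point in that direction is w = 2, where E'' = 8 > 0 (a local minimum). The iterate converges there.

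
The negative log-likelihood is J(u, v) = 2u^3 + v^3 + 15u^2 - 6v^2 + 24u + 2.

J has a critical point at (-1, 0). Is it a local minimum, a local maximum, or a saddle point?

saddle point

The mixed partial ∂²J/∂u∂v is 0, so the Hessian at any point is diag(J_uu, J_vv) = diag(6(2u + 5), 6(v - 2)).
At (-1, 0): H = diag(18, -12).
The eigenvalues have opposite signs, so H is indefinite: a saddle point.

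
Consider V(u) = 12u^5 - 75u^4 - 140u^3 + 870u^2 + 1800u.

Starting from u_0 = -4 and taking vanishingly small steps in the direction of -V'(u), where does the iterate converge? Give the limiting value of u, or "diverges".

diverges

V'(u) = 60(u - 5)(u - 3)(u + 1)(u + 2), so V'(-4) = 22680.
Gradient descent moves in the -V' direction, i.e. u is decreasing.
There is no critical point below u=-4, and V' keeps the same sign, so the iterate runs off to −∞.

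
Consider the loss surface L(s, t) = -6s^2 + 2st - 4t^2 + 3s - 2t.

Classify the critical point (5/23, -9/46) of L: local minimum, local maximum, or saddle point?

The Hessian of L is constant: H = [[-12, 2], [2, -8]].
det(H) = (-12)·(-8) − 2² = 92.
det(H) > 0 and tr(H) = -20 < 0, so H is negative definite and the point is a local maximum.

local maximum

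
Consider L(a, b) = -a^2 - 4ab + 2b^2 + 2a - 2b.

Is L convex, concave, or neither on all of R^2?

L is quadratic, so its Hessian is the constant matrix H = [[-2, -4], [-4, 4]].
det(H) = -24, tr(H) = 2.
det(H) < 0, so H is indefinite: neither convex nor concave.

neither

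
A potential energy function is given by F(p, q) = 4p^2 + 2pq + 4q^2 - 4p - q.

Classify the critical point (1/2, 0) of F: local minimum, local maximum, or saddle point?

The Hessian of F is constant: H = [[8, 2], [2, 8]].
det(H) = 8·8 − 2² = 60.
det(H) > 0 and tr(H) = 16 > 0, so H is positive definite and the point is a local minimum.

local minimum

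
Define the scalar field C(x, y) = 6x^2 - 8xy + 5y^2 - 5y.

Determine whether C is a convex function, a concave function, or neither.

C is quadratic, so its Hessian is the constant matrix H = [[12, -8], [-8, 10]].
det(H) = 56, tr(H) = 22.
det(H) > 0 and tr(H) > 0, so H is positive definite everywhere: convex.

convex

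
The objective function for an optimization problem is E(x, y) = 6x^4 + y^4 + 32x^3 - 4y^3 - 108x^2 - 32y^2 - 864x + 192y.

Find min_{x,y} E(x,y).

E(x,y) separates as P(x) + Q(y), so its minimum is min P + min Q.
P'(x) = 24(x - 3)(x + 3)(x + 4) vanishes at x ∈ {-4, -3, 3}; Q'(y) = 4(y - 4)(y - 3)(y + 4) vanishes at y ∈ {-4, 3, 4}.
Local minima of P (where P''>0): P(-4)=1216, P(3)=-2214. Local minima of Q: Q(-4)=-768, Q(4)=256.
So the global minimum of E is P(3) + Q(-4) = -2214 − 768 = -2982, attained at (3, -4).

-2982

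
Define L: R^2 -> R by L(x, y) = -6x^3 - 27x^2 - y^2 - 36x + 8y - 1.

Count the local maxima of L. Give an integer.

L separates as a function of x plus a function of y, so ∇L=0 decouples.
∂L/∂x = -18(x + 1)(x + 2) = 0 at x ∈ {-2, -1}; ∂L/∂y = -2(y - 4) = 0 at y ∈ {4}.
The Hessian is diagonal: diag(L_xx, L_yy). Second derivatives: L_xx(-2)=18, L_xx(-1)=-18; L_yy(4)=-2.
Local maxima occur where both diagonal entries negative: (-1, 4). Count: 1.

1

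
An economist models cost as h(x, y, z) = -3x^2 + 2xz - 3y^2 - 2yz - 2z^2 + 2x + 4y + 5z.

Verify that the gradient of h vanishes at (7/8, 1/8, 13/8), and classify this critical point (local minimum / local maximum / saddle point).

∇h = (-6x + 2z + 2, -6y - 2z + 4, 2x - 2y - 4z + 5); substituting (7/8, 1/8, 13/8) gives ∇h = (0, 0, 0), so (7/8, 1/8, 13/8) is indeed a critical point.
The Hessian is constant: H = [[-6, 0, 2], [0, -6, -2], [2, -2, -4]].
Leading principal minors: Δ₁ = -6, Δ₂ = 36, Δ₃ = -96.
The minors alternate sign starting negative (−, +, −), so H is negative definite: a local maximum.

local maximum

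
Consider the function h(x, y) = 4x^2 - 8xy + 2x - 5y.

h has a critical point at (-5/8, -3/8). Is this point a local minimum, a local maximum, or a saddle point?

The Hessian of h is constant: H = [[8, -8], [-8, 0]].
det(H) = 8·0 − (-8)² = -64.
Since det(H) < 0, H is indefinite and the critical point is a saddle point.

saddle point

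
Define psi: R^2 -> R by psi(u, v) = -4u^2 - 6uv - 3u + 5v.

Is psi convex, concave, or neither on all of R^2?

psi is quadratic, so its Hessian is the constant matrix H = [[-8, -6], [-6, 0]].
det(H) = -36, tr(H) = -8.
det(H) < 0, so H is indefinite: neither convex nor concave.

neither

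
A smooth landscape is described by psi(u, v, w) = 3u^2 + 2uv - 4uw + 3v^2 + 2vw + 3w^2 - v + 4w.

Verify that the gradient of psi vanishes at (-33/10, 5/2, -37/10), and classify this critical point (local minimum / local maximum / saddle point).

local minimum

∇psi = (6u + 2v - 4w, 2u + 6v + 2w - 1, -4u + 2v + 6w + 4); substituting (-33/10, 5/2, -37/10) gives ∇psi = (0, 0, 0), so (-33/10, 5/2, -37/10) is indeed a critical point.
The Hessian is constant: H = [[6, 2, -4], [2, 6, 2], [-4, 2, 6]].
Leading principal minors: Δ₁ = 6, Δ₂ = 32, Δ₃ = 40.
All leading minors are positive, so H is positive definite: a local minimum.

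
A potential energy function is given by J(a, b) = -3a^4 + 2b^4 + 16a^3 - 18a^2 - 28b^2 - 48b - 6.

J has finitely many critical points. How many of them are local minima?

J separates as a function of a plus a function of b, so ∇J=0 decouples.
∂J/∂a = -12a(a - 3)(a - 1) = 0 at a ∈ {0, 1, 3}; ∂J/∂b = 8(b - 3)(b + 1)(b + 2) = 0 at b ∈ {-2, -1, 3}.
The Hessian is diagonal: diag(J_aa, J_bb). Second derivatives: J_aa(0)=-36, J_aa(1)=24, J_aa(3)=-72; J_bb(-2)=40, J_bb(-1)=-32, J_bb(3)=160.
Local minima occur where both diagonal entries positive: (1, -2), (1, 3). Count: 2.

2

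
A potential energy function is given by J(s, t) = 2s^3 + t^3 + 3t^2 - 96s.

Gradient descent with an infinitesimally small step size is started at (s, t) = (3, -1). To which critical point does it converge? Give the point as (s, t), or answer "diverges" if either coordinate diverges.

J is separable, so gradient descent decouples: s follows -∂J/∂s, t follows -∂J/∂t.
∂J/∂s = 6(s - 4)(s + 4); at s=3 this is -42, so s increases.
∂J/∂t = 3t(t + 2); at t=-1 this is -3, so t increases.
s converges to its nearest critical value 4 (a local min of the s-part); t converges to 0. The iterate converges to (4, 0).

(4, 0)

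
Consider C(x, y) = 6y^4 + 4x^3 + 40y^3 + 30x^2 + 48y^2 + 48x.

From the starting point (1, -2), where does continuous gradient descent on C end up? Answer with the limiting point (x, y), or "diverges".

(-1, -4)

C is separable, so gradient descent decouples: x follows -∂C/∂x, y follows -∂C/∂y.
∂C/∂x = 12(x + 1)(x + 4); at x=1 this is 120, so x decreases.
∂C/∂y = 24y(y + 1)(y + 4); at y=-2 this is 96, so y decreases.
x converges to its nearest critical value -1 (a local min of the x-part); y converges to -4. The iterate converges to (-1, -4).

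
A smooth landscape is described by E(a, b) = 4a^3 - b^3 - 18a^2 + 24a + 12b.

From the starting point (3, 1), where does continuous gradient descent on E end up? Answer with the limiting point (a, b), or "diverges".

(2, -2)

E is separable, so gradient descent decouples: a follows -∂E/∂a, b follows -∂E/∂b.
∂E/∂a = 12(a - 2)(a - 1); at a=3 this is 24, so a decreases.
∂E/∂b = -3(b - 2)(b + 2); at b=1 this is 9, so b decreases.
a converges to its nearest critical value 2 (a local min of the a-part); b converges to -2. The iterate converges to (2, -2).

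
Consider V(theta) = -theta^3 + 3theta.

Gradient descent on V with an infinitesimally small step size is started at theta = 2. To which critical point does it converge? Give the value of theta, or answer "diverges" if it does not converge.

diverges

V'(theta) = -3(theta - 1)(theta + 1), so V'(2) = -9.
Gradient descent moves in the -V' direction, i.e. theta is increasing.
There is no critical point above theta=2, and V' keeps the same sign, so the iterate runs off to +∞.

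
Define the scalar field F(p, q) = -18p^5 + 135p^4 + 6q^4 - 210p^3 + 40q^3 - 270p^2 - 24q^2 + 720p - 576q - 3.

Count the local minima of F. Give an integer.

F separates as a function of p plus a function of q, so ∇F=0 decouples.
∂F/∂p = -90(p - 4)(p - 2)(p - 1)(p + 1) = 0 at p ∈ {-1, 1, 2, 4}; ∂F/∂q = 24(q - 2)(q + 3)(q + 4) = 0 at q ∈ {-4, -3, 2}.
The Hessian is diagonal: diag(F_pp, F_qq). Second derivatives: F_pp(-1)=2700, F_pp(1)=-540, F_pp(2)=540, F_pp(4)=-2700; F_qq(-4)=144, F_qq(-3)=-120, F_qq(2)=720.
Local minima occur where both diagonal entries positive: (-1, -4), (-1, 2), (2, -4), (2, 2). Count: 4.

4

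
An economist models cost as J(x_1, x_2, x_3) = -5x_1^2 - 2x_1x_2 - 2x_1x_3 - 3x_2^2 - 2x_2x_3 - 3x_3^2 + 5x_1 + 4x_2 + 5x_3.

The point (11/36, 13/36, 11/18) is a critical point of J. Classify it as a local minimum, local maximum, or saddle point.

local maximum

The Hessian is constant: H = [[-10, -2, -2], [-2, -6, -2], [-2, -2, -6]].
Leading principal minors: Δ₁ = -10, Δ₂ = 56, Δ₃ = -288.
The minors alternate sign starting negative (−, +, −), so H is negative definite: a local maximum.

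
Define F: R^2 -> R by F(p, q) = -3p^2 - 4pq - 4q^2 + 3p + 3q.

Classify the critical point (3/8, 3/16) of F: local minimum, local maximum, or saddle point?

local maximum

The Hessian of F is constant: H = [[-6, -4], [-4, -8]].
det(H) = (-6)·(-8) − (-4)² = 32.
det(H) > 0 and tr(H) = -14 < 0, so H is negative definite and the point is a local maximum.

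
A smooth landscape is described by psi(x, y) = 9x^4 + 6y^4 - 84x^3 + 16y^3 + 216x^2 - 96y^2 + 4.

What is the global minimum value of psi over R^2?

-1020

psi(x,y) separates as P(x) + Q(y) + 4, so its minimum is min P + min Q + 4.
P'(x) = 36x(x - 4)(x - 3) vanishes at x ∈ {0, 3, 4}; Q'(y) = 24y(y - 2)(y + 4) vanishes at y ∈ {-4, 0, 2}.
Local minima of P (where P''>0): P(0)=0, P(4)=384. Local minima of Q: Q(-4)=-1024, Q(2)=-160.
So the global minimum of psi is P(0) + Q(-4) + 4 = 0 − 1024 + 4 = -1020, attained at (0, -4).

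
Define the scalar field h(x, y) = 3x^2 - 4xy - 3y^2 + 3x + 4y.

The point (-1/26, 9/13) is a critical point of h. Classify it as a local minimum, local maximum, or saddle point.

saddle point

The Hessian of h is constant: H = [[6, -4], [-4, -6]].
det(H) = 6·(-6) − (-4)² = -52.
Since det(H) < 0, H is indefinite and the critical point is a saddle point.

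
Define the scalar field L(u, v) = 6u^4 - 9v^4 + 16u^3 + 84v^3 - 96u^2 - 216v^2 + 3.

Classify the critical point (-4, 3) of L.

local minimum

The mixed partial ∂²L/∂u∂v is 0, so the Hessian at any point is diag(L_uu, L_vv) = diag(24(3u^2 + 4u - 8), 36(-3v^2 + 14v - 12)).
At (-4, 3): H = diag(576, 108).
Both eigenvalues are positive, so H is positive definite: a local minimum.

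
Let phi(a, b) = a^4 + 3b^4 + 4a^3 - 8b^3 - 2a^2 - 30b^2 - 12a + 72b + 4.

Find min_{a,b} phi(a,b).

-157

phi(a,b) separates as P(a) + Q(b) + 4, so its minimum is min P + min Q + 4.
P'(a) = 4(a - 1)(a + 1)(a + 3) vanishes at a ∈ {-3, -1, 1}; Q'(b) = 12(b - 3)(b - 1)(b + 2) vanishes at b ∈ {-2, 1, 3}.
Local minima of P (where P''>0): P(-3)=-9, P(1)=-9. Local minima of Q: Q(-2)=-152, Q(3)=-27.
So the global minimum of phi is P(-3) + Q(-2) + 4 = -9 − 152 + 4 = -157, attained at (-3, -2).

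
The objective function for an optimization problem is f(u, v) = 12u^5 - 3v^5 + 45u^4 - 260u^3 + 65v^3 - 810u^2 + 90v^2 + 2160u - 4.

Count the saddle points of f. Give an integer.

f separates as a function of u plus a function of v, so ∇f=0 decouples.
∂f/∂u = 60(u - 3)(u - 1)(u + 3)(u + 4) = 0 at u ∈ {-4, -3, 1, 3}; ∂f/∂v = -15v(v - 4)(v + 1)(v + 3) = 0 at v ∈ {-3, -1, 0, 4}.
The Hessian is diagonal: diag(f_uu, f_vv). Second derivatives: f_uu(-4)=-2100, f_uu(-3)=1440, f_uu(1)=-2400, f_uu(3)=5040; f_vv(-3)=630, f_vv(-1)=-150, f_vv(0)=180, f_vv(4)=-2100.
Saddle points occur where the two diagonal entries have opposite signs: (-4, -3), (-4, 0), (-3, -1), (-3, 4), (1, -3), (1, 0), (3, -1), (3, 4). Count: 8.

8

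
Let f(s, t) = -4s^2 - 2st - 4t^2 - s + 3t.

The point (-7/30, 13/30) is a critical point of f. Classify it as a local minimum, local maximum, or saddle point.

The Hessian of f is constant: H = [[-8, -2], [-2, -8]].
det(H) = (-8)·(-8) − (-2)² = 60.
det(H) > 0 and tr(H) = -16 < 0, so H is negative definite and the point is a local maximum.

local maximum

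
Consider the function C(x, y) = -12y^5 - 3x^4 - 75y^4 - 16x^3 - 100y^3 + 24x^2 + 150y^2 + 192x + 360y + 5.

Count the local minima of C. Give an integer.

C separates as a function of x plus a function of y, so ∇C=0 decouples.
∂C/∂x = -12(x - 2)(x + 2)(x + 4) = 0 at x ∈ {-4, -2, 2}; ∂C/∂y = -60(y - 1)(y + 1)(y + 2)(y + 3) = 0 at y ∈ {-3, -2, -1, 1}.
The Hessian is diagonal: diag(C_xx, C_yy). Second derivatives: C_xx(-4)=-144, C_xx(-2)=96, C_xx(2)=-288; C_yy(-3)=480, C_yy(-2)=-180, C_yy(-1)=240, C_yy(1)=-1440.
Local minima occur where both diagonal entries positive: (-2, -3), (-2, -1). Count: 2.

2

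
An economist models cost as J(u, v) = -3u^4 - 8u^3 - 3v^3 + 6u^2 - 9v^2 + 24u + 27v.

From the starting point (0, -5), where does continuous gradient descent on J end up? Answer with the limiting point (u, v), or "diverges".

J is separable, so gradient descent decouples: u follows -∂J/∂u, v follows -∂J/∂v.
∂J/∂u = -12(u - 1)(u + 1)(u + 2); at u=0 this is 24, so u decreases.
∂J/∂v = -9(v - 1)(v + 3); at v=-5 this is -108, so v increases.
u converges to its nearest critical value -1 (a local min of the u-part); v converges to -3. The iterate converges to (-1, -3).

(-1, -3)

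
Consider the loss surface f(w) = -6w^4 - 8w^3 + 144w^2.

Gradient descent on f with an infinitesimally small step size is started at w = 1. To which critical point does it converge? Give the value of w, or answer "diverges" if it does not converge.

f'(w) = -24w(w - 3)(w + 4), so f'(1) = 240.
Gradient descent moves in the -f' direction, i.e. w is decreasing.
The nearest critical point in that direction is w = 0, where f'' = 288 > 0 (a local minimum). The iterate converges there.

0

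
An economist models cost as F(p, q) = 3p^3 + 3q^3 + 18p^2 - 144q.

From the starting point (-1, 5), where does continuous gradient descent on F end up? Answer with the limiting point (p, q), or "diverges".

(0, 4)

F is separable, so gradient descent decouples: p follows -∂F/∂p, q follows -∂F/∂q.
∂F/∂p = 9p(p + 4); at p=-1 this is -27, so p increases.
∂F/∂q = 9(q - 4)(q + 4); at q=5 this is 81, so q decreases.
p converges to its nearest critical value 0 (a local min of the p-part); q converges to 4. The iterate converges to (0, 4).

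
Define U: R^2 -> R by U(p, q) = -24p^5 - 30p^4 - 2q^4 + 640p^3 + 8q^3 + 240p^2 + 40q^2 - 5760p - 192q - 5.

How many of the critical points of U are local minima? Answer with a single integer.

2

U separates as a function of p plus a function of q, so ∇U=0 decouples.
∂U/∂p = -120(p - 3)(p - 2)(p + 2)(p + 4) = 0 at p ∈ {-4, -2, 2, 3}; ∂U/∂q = -8(q - 4)(q - 2)(q + 3) = 0 at q ∈ {-3, 2, 4}.
The Hessian is diagonal: diag(U_pp, U_qq). Second derivatives: U_pp(-4)=10080, U_pp(-2)=-4800, U_pp(2)=2880, U_pp(3)=-4200; U_qq(-3)=-280, U_qq(2)=80, U_qq(4)=-112.
Local minima occur where both diagonal entries positive: (-4, 2), (2, 2). Count: 2.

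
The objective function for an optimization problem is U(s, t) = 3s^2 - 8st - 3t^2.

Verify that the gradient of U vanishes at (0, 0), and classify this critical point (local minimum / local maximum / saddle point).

saddle point

∇U = (6s - 8t, -8s - 6t); substituting (0, 0) gives ∇U = (0, 0), so (0, 0) is indeed a critical point.
The Hessian of U is constant: H = [[6, -8], [-8, -6]].
det(H) = 6·(-6) − (-8)² = -100.
Since det(H) < 0, H is indefinite and the critical point is a saddle point.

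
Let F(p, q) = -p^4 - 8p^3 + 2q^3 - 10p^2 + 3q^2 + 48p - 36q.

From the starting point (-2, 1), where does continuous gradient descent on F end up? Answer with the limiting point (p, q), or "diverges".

(-3, 2)

F is separable, so gradient descent decouples: p follows -∂F/∂p, q follows -∂F/∂q.
∂F/∂p = -4(p - 1)(p + 3)(p + 4); at p=-2 this is 24, so p decreases.
∂F/∂q = 6(q - 2)(q + 3); at q=1 this is -24, so q increases.
p converges to its nearest critical value -3 (a local min of the p-part); q converges to 2. The iterate converges to (-3, 2).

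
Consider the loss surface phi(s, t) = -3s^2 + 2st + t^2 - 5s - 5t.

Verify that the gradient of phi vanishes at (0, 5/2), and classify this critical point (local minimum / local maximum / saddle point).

∇phi = (-6s + 2t - 5, 2s + 2t - 5); substituting (0, 5/2) gives ∇phi = (0, 0), so (0, 5/2) is indeed a critical point.
The Hessian of phi is constant: H = [[-6, 2], [2, 2]].
det(H) = (-6)·2 − 2² = -16.
Since det(H) < 0, H is indefinite and the critical point is a saddle point.

saddle point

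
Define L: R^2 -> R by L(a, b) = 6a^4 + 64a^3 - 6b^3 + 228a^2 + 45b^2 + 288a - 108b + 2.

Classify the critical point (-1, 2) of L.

The mixed partial ∂²L/∂a∂b is 0, so the Hessian at any point is diag(L_aa, L_bb) = diag(24(3a^2 + 16a + 19), 18(-2b + 5)).
At (-1, 2): H = diag(144, 18).
Both eigenvalues are positive, so H is positive definite: a local minimum.

local minimum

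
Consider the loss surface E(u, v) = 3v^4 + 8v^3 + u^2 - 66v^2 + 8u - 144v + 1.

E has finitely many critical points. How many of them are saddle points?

1

E separates as a function of u plus a function of v, so ∇E=0 decouples.
∂E/∂u = 2(u + 4) = 0 at u ∈ {-4}; ∂E/∂v = 12(v - 3)(v + 1)(v + 4) = 0 at v ∈ {-4, -1, 3}.
The Hessian is diagonal: diag(E_uu, E_vv). Second derivatives: E_uu(-4)=2; E_vv(-4)=252, E_vv(-1)=-144, E_vv(3)=336.
Saddle points occur where the two diagonal entries have opposite signs: (-4, -1). Count: 1.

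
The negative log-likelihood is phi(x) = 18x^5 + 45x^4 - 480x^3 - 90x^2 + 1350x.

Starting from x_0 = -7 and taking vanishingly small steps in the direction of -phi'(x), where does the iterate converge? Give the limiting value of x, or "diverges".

diverges

phi'(x) = 90(x - 3)(x - 1)(x + 1)(x + 5), so phi'(-7) = 86400.
Gradient descent moves in the -phi' direction, i.e. x is decreasing.
There is no critical point below x=-7, and phi' keeps the same sign, so the iterate runs off to −∞.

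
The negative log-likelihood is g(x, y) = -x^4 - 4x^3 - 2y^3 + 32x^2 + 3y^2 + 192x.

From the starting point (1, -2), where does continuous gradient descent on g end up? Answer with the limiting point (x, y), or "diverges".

(-3, 0)

g is separable, so gradient descent decouples: x follows -∂g/∂x, y follows -∂g/∂y.
∂g/∂x = -4(x - 4)(x + 3)(x + 4); at x=1 this is 240, so x decreases.
∂g/∂y = -6y(y - 1); at y=-2 this is -36, so y increases.
x converges to its nearest critical value -3 (a local min of the x-part); y converges to 0. The iterate converges to (-3, 0).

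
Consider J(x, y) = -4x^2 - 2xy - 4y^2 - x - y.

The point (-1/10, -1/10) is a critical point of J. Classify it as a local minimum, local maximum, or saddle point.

local maximum

The Hessian of J is constant: H = [[-8, -2], [-2, -8]].
det(H) = (-8)·(-8) − (-2)² = 60.
det(H) > 0 and tr(H) = -16 < 0, so H is negative definite and the point is a local maximum.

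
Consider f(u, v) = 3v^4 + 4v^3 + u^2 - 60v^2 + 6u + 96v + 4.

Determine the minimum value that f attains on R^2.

-837

f(u,v) separates as P(u) + Q(v) + 4, so its minimum is min P + min Q + 4.
P'(u) = 2u + 6 vanishes at u ∈ {-3}; Q'(v) = 12(v - 2)(v - 1)(v + 4) vanishes at v ∈ {-4, 1, 2}.
Local minima of P (where P''>0): P(-3)=-9. Local minima of Q: Q(-4)=-832, Q(2)=32.
So the global minimum of f is P(-3) + Q(-4) + 4 = -9 − 832 + 4 = -837, attained at (-3, -4).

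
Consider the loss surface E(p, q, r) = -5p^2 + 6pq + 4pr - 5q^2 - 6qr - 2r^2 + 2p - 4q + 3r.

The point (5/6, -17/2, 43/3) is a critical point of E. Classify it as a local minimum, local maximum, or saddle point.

local maximum

The Hessian is constant: H = [[-10, 6, 4], [6, -10, -6], [4, -6, -4]].
Leading principal minors: Δ₁ = -10, Δ₂ = 64, Δ₃ = -24.
The minors alternate sign starting negative (−, +, −), so H is negative definite: a local maximum.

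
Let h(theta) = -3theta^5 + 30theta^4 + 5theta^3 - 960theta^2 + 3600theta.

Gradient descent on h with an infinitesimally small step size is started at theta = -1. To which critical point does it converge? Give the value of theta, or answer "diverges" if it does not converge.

-4

h'(theta) = -15(theta - 5)(theta - 4)(theta - 3)(theta + 4), so h'(-1) = 5400.
Gradient descent moves in the -h' direction, i.e. theta is decreasing.
The nearest critical point in that direction is theta = -4, where h'' = 7560 > 0 (a local minimum). The iterate converges there.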